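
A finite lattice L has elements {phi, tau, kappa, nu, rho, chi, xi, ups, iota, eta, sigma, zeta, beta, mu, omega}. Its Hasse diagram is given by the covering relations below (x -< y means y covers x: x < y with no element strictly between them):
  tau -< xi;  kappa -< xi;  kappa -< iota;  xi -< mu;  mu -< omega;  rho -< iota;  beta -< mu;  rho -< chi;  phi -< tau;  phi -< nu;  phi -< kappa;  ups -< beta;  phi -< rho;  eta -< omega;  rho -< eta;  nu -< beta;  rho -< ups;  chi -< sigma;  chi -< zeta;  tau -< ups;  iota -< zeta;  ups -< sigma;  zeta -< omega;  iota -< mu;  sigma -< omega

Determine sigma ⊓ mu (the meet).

ups

Common lower bounds of {sigma, mu}: phi, rho, tau, ups.
The greatest among these is ups.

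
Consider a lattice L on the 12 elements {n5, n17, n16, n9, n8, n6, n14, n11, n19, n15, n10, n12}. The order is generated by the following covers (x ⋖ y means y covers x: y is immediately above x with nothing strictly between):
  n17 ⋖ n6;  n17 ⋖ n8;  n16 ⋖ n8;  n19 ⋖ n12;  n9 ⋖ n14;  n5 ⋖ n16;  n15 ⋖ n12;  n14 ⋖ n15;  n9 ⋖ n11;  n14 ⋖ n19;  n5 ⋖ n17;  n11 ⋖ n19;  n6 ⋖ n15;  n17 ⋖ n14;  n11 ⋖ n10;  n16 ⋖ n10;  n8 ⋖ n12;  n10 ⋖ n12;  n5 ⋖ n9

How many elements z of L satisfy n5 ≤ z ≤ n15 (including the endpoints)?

6

The interval [n5, n15] = {n14, n15, n17, n5, n6, n9}, which has 6 elements.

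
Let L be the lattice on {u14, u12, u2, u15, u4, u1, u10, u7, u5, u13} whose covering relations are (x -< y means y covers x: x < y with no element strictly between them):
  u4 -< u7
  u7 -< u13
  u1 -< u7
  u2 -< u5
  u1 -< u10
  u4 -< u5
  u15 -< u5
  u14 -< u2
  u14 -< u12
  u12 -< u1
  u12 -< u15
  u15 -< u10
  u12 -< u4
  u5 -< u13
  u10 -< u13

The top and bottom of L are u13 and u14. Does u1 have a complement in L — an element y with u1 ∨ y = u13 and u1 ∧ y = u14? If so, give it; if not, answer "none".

Need y with u1 ∨ y = u13 and u1 ∧ y = u14.
Checking each element gives: u2.

u2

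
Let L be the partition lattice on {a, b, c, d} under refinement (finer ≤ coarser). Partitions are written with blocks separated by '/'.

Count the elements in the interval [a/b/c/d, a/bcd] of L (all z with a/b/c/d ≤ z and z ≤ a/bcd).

The interval [a/b/c/d, a/bcd] = {a/b/c/d, a/b/cd, a/bc/d, a/bcd, a/bd/c}, which has 5 elements.

5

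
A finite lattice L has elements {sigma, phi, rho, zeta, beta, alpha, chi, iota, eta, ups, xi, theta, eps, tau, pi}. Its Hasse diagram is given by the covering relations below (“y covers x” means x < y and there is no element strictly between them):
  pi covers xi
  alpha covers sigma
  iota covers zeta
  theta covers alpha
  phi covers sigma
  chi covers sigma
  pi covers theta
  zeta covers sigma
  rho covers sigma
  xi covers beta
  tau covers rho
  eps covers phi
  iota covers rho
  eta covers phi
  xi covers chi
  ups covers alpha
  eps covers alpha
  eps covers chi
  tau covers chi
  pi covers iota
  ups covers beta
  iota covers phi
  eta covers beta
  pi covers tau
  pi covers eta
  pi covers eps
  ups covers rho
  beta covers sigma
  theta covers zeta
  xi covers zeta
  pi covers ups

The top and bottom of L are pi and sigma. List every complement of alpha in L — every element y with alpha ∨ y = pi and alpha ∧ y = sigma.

eta, iota, tau, xi

Need y with alpha ∨ y = pi and alpha ∧ y = sigma.
Checking each element gives: eta, iota, tau, xi.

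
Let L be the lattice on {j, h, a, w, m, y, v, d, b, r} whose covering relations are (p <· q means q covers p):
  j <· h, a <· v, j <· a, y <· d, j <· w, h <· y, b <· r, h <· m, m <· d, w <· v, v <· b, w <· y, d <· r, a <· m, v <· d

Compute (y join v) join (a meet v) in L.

y ∨ v = d
a ∧ v = a
d ∨ a = d

d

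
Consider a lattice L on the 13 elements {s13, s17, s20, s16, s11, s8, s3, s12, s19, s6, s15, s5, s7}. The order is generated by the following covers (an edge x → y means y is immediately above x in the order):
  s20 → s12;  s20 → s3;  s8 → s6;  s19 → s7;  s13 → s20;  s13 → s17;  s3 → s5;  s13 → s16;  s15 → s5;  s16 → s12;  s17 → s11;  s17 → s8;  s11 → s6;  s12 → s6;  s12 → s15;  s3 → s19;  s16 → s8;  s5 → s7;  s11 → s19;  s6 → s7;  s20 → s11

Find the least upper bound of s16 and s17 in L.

Common upper bounds of {s16, s17}: s6, s7, s8.
The least among these is s8.

s8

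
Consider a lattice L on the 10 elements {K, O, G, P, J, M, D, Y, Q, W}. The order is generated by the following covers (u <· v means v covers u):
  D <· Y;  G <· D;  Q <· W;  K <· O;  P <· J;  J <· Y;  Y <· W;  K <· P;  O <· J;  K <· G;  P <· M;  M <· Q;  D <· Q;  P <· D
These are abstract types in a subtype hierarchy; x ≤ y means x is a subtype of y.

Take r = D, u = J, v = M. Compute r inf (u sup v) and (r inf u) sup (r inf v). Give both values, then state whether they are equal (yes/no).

u sup v = W, so r inf (u sup v) = D inf W = D.
r inf u = P and r inf v = P, so (r inf u) sup (r inf v) = P sup P = P.
Equal: no.

D; P; no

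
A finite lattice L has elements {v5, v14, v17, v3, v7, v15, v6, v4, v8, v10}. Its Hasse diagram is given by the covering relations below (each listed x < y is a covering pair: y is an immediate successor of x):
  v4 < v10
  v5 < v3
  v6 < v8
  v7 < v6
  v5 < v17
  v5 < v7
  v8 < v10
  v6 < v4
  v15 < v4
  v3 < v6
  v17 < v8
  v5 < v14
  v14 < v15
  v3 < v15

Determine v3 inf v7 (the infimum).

v5

Common lower bounds of {v3, v7}: v5.
The greatest among these is v5.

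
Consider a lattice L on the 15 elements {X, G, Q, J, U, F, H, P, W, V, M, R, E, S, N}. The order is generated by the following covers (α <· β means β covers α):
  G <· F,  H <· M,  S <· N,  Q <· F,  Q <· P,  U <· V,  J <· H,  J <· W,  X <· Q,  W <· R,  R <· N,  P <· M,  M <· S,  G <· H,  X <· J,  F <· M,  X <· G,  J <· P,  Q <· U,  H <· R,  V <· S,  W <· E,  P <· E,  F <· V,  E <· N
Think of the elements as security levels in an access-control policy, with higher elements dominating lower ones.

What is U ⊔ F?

Common upper bounds of {U, F}: N, S, V.
The least among these is V.

V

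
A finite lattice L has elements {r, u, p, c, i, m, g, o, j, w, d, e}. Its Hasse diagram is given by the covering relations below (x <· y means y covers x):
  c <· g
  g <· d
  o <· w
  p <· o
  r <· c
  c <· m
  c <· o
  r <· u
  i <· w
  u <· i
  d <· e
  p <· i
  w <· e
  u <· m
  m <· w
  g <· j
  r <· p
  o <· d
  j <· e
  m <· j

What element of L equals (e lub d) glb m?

e ∨ d = e
e ∧ m = m

m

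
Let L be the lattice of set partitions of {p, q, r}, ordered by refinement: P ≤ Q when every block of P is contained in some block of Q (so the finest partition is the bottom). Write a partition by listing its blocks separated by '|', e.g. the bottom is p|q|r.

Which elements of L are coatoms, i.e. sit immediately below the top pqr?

The coatoms are exactly the elements covered by pqr: pq|r, pr|q, p|qr.

pq|r, pr|q, p|qr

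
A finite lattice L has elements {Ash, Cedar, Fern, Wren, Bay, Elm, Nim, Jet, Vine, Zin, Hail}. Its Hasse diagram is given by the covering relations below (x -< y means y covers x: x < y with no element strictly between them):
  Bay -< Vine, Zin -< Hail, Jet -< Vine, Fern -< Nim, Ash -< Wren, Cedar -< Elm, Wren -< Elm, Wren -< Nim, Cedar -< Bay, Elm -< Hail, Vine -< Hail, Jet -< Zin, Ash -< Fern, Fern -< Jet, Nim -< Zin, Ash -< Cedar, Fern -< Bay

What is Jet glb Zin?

Jet

Common lower bounds of {Jet, Zin}: Ash, Fern, Jet.
The greatest among these is Jet.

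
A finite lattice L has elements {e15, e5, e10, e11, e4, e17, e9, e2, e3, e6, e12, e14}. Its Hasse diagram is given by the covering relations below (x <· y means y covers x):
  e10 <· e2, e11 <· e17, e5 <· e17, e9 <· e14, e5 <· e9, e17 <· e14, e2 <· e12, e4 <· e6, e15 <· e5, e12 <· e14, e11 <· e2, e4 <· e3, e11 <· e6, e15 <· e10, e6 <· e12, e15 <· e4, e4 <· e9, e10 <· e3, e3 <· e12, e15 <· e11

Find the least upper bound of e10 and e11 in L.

e2

Common upper bounds of {e10, e11}: e12, e14, e2.
The least among these is e2.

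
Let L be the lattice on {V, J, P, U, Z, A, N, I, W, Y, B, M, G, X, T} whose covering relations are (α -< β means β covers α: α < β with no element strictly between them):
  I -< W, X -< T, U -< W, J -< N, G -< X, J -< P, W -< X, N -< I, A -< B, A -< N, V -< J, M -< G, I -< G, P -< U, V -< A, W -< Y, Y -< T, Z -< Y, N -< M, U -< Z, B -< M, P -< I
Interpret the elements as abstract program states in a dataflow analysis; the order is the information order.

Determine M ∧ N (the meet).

N

Common lower bounds of {M, N}: A, J, N, V.
The greatest among these is N.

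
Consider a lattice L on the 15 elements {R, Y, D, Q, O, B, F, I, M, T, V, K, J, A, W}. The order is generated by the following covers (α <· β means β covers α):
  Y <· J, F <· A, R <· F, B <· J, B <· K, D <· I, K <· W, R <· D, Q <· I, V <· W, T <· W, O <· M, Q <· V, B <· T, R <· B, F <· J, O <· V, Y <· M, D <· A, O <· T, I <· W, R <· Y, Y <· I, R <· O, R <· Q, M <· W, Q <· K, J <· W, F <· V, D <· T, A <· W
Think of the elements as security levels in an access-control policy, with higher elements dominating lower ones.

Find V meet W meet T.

Common lower bounds of {V, W, T}: O, R.
The greatest among these is O.

O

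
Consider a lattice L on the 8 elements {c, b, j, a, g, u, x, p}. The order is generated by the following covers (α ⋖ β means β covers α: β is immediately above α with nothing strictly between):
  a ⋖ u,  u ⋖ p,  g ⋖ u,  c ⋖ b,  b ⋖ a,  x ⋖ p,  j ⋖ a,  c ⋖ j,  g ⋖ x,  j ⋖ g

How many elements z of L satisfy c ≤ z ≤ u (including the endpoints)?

6

The interval [c, u] = {a, b, c, g, j, u}, which has 6 elements.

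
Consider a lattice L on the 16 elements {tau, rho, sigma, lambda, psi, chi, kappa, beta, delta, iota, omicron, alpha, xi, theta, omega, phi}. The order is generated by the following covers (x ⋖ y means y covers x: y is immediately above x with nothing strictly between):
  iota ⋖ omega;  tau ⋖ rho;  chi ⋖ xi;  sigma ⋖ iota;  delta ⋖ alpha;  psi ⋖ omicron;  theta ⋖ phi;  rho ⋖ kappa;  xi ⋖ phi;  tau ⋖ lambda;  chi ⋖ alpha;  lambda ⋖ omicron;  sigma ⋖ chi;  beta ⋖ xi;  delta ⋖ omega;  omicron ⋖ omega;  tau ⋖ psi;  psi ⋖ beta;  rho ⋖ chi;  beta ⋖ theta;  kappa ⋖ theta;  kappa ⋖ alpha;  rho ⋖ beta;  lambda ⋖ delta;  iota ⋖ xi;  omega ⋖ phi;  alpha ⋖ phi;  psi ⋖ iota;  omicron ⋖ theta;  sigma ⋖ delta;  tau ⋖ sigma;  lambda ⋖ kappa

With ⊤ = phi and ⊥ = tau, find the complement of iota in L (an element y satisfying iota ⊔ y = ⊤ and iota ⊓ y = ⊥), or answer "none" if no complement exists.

kappa

Need y with iota ∨ y = phi and iota ∧ y = tau.
Checking each element gives: kappa.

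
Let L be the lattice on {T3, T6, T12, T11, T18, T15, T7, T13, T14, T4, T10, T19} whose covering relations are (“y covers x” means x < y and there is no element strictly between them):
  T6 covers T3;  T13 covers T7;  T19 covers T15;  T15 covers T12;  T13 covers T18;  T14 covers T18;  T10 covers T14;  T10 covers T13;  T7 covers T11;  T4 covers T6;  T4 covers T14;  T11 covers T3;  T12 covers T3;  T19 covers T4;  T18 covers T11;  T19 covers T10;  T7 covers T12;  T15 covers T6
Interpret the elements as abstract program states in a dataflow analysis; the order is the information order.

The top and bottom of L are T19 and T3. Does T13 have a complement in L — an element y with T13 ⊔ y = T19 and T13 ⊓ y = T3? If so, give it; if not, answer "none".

T6

Need y with T13 ∨ y = T19 and T13 ∧ y = T3.
Checking each element gives: T6.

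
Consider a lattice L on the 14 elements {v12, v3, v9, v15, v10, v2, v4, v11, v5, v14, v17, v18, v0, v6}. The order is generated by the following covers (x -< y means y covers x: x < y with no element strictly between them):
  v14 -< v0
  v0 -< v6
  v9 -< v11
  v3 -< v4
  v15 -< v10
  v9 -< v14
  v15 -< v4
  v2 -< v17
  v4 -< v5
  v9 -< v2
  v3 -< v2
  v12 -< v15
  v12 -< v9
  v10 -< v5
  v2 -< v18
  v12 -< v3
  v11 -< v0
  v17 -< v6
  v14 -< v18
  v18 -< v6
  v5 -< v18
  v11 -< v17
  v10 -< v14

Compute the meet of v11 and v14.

Common lower bounds of {v11, v14}: v12, v9.
The greatest among these is v9.

v9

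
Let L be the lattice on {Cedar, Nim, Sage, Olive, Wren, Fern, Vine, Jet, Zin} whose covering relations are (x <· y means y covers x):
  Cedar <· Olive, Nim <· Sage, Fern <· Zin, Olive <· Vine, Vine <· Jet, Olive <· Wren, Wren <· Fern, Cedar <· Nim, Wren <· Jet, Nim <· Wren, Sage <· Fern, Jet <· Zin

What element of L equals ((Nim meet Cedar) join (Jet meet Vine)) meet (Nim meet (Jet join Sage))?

Nim ∧ Cedar = Cedar
Jet ∧ Vine = Vine
Cedar ∨ Vine = Vine
Jet ∨ Sage = Zin
Nim ∧ Zin = Nim
Vine ∧ Nim = Cedar

Cedar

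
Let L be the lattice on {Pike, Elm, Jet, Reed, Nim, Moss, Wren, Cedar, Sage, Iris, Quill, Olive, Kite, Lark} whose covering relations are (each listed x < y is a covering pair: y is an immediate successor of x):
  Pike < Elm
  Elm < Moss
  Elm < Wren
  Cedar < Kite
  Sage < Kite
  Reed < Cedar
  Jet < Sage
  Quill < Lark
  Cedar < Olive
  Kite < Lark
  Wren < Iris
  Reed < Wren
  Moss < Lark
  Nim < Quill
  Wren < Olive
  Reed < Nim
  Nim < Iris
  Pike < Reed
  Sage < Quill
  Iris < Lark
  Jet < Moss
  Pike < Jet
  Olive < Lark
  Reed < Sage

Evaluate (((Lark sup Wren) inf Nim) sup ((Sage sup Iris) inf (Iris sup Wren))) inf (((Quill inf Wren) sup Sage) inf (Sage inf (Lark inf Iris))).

Reed

Lark ∨ Wren = Lark
Lark ∧ Nim = Nim
Sage ∨ Iris = Lark
Iris ∨ Wren = Iris
Lark ∧ Iris = Iris
Nim ∨ Iris = Iris
Quill ∧ Wren = Reed
Reed ∨ Sage = Sage
Lark ∧ Iris = Iris
Sage ∧ Iris = Reed
Sage ∧ Reed = Reed
Iris ∧ Reed = Reed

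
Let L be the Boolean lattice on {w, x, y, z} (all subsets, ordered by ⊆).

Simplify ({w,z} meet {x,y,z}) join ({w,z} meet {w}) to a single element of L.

{w,z} ∧ {x,y,z} = {z}
{w,z} ∧ {w} = {w}
{z} ∨ {w} = {w,z}

{w,z}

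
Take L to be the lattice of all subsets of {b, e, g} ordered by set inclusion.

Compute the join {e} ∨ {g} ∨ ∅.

{e,g}

Under ⊆, join is union: {e} ∪ {g} ∪ ∅ = {e,g}.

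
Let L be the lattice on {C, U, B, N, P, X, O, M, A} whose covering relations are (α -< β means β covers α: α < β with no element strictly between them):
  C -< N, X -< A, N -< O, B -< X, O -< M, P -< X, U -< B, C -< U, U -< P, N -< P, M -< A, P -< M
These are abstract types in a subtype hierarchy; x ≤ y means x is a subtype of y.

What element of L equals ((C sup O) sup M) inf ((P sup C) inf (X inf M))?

C ∨ O = O
O ∨ M = M
P ∨ C = P
X ∧ M = P
P ∧ P = P
M ∧ P = P

P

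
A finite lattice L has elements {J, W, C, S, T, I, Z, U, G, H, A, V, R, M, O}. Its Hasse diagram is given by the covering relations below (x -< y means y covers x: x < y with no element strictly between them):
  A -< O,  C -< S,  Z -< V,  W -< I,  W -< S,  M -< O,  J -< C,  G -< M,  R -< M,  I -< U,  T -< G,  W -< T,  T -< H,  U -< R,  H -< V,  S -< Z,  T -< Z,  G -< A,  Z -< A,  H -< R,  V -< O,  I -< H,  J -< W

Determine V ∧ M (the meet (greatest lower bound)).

Common lower bounds of {V, M}: H, I, J, T, W.
The greatest among these is H.

H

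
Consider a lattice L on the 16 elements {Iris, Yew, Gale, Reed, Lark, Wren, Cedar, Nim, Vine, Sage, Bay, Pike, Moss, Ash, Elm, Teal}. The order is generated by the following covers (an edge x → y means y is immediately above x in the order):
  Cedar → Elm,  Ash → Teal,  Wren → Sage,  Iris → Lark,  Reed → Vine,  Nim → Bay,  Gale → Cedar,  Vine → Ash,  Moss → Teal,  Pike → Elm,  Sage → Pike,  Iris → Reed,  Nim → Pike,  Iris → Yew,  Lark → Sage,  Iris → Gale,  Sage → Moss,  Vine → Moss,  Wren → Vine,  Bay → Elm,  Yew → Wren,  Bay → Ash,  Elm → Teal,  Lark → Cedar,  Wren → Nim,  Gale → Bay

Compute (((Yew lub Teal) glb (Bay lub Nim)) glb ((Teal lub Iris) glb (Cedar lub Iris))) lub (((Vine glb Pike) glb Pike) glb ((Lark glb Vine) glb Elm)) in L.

Gale

Yew ∨ Teal = Teal
Bay ∨ Nim = Bay
Teal ∧ Bay = Bay
Teal ∨ Iris = Teal
Cedar ∨ Iris = Cedar
Teal ∧ Cedar = Cedar
Bay ∧ Cedar = Gale
Vine ∧ Pike = Wren
Wren ∧ Pike = Wren
Lark ∧ Vine = Iris
Iris ∧ Elm = Iris
Wren ∧ Iris = Iris
Gale ∨ Iris = Gale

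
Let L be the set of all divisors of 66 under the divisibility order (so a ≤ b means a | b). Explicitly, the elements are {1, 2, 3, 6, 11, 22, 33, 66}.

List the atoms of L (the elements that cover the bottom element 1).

11, 2, 3

The atoms are exactly the elements that cover 1: 11, 2, 3.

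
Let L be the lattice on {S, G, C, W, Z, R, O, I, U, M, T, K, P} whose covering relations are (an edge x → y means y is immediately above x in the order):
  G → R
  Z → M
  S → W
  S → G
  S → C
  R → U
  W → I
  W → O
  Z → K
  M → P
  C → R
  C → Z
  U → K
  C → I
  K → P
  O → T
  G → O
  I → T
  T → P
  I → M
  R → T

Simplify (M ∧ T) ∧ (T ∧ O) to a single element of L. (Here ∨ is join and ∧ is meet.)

W

M ∧ T = I
T ∧ O = O
I ∧ O = W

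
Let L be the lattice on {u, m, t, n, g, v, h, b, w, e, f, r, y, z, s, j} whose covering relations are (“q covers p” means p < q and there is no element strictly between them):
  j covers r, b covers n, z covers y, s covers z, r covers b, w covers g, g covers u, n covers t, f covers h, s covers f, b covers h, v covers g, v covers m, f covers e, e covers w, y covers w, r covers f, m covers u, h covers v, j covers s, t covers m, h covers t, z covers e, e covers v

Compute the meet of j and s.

Common lower bounds of {j, s}: e, f, g, h, m, s, t, u, v, w, y, z.
The greatest among these is s.

s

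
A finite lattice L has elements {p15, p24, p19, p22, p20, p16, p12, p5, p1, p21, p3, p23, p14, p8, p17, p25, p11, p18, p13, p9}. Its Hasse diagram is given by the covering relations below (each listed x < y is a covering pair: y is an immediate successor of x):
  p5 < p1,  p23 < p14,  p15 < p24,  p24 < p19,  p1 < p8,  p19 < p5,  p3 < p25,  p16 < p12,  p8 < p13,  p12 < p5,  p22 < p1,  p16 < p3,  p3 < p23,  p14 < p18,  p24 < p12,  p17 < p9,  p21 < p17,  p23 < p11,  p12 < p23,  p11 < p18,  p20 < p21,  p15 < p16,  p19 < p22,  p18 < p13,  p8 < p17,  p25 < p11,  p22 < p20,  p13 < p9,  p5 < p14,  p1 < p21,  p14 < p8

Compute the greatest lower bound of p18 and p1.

Common lower bounds of {p18, p1}: p12, p15, p16, p19, p24, p5.
The greatest among these is p5.

p5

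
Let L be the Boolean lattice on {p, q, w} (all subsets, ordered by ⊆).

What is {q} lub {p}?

{p,q}

Under ⊆, join is union: {q} ∪ {p} = {p,q}.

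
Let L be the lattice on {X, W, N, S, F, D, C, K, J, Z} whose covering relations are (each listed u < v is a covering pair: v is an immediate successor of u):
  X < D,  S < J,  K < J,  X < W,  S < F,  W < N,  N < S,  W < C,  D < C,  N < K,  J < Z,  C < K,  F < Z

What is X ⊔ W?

W

Common upper bounds of {X, W}: C, F, J, K, N, S, W, Z.
The least among these is W.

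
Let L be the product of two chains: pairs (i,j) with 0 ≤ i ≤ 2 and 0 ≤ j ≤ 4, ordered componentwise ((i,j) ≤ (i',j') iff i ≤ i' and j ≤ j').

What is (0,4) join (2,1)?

In a product of chains, the join is componentwise max, giving (2,4).

(2,4)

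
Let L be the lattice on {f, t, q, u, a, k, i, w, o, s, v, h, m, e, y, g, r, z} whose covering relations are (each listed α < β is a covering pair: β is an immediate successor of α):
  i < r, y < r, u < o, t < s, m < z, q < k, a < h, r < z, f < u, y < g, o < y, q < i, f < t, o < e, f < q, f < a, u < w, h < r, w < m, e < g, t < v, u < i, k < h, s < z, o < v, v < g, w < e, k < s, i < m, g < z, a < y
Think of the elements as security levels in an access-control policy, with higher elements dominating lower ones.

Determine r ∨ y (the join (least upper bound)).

Common upper bounds of {r, y}: r, z.
The least among these is r.

r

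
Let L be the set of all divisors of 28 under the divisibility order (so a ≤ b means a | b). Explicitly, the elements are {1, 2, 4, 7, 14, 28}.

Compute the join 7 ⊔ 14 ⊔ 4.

Common upper bounds of {7, 14, 4}: 28.
The least among these is 28.

28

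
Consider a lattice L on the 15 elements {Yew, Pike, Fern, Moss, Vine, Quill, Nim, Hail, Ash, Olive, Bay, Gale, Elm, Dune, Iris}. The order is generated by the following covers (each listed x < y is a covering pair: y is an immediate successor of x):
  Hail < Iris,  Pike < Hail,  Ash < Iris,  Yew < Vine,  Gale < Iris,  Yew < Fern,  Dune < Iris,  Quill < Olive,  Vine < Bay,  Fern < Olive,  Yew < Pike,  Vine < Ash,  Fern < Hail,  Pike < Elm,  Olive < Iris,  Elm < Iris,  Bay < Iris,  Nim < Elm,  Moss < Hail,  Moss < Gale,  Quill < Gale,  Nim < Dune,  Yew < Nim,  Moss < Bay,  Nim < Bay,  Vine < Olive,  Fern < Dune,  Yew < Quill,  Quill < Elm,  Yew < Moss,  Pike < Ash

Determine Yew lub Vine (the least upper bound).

Vine

Common upper bounds of {Yew, Vine}: Ash, Bay, Iris, Olive, Vine.
The least among these is Vine.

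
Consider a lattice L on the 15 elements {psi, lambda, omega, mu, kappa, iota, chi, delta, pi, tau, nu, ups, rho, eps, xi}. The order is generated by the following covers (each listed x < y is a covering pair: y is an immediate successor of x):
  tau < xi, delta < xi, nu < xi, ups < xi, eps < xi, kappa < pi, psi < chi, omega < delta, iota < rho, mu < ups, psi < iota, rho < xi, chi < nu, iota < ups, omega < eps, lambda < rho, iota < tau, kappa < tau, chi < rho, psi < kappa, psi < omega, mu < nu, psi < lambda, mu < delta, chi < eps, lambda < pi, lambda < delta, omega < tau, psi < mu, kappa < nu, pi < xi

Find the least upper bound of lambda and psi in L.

Common upper bounds of {lambda, psi}: delta, lambda, pi, rho, xi.
The least among these is lambda.

lambda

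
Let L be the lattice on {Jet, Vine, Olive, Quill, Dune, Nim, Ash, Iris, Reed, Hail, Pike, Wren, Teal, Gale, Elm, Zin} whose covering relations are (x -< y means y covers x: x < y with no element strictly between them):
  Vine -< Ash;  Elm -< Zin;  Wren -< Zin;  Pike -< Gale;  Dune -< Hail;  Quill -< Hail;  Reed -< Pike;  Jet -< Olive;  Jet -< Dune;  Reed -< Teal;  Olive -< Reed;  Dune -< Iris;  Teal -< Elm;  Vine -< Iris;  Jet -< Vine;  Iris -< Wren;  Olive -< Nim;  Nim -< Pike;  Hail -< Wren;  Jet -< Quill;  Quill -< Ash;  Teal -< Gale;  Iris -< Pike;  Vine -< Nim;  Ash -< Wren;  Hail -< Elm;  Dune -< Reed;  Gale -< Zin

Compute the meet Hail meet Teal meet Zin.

Dune

Common lower bounds of {Hail, Teal, Zin}: Dune, Jet.
The greatest among these is Dune.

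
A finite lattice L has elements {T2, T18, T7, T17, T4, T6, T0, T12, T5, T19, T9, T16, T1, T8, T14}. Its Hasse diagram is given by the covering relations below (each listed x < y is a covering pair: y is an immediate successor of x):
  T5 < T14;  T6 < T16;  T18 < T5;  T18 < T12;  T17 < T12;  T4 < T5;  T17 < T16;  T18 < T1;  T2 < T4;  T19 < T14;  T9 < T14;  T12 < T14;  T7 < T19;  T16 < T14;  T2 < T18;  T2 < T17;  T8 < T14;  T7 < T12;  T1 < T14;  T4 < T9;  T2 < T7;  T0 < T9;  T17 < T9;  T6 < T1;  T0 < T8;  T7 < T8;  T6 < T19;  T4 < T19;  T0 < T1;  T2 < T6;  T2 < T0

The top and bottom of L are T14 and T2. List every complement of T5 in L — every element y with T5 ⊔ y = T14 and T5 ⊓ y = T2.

Need y with T5 ∨ y = T14 and T5 ∧ y = T2.
Checking each element gives: T0, T16, T17, T6, T7, T8.

T0, T16, T17, T6, T7, T8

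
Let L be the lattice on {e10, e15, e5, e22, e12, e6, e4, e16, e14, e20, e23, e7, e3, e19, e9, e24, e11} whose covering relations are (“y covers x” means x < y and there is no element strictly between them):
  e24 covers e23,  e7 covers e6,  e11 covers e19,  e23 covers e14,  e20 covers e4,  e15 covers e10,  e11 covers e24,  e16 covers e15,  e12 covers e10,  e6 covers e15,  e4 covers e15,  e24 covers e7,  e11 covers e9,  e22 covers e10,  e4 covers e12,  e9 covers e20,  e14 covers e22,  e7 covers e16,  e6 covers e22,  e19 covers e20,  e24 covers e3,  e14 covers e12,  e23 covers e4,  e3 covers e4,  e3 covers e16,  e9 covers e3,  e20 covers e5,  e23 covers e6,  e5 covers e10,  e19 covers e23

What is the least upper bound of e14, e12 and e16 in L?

e24

Common upper bounds of {e14, e12, e16}: e11, e24.
The least among these is e24.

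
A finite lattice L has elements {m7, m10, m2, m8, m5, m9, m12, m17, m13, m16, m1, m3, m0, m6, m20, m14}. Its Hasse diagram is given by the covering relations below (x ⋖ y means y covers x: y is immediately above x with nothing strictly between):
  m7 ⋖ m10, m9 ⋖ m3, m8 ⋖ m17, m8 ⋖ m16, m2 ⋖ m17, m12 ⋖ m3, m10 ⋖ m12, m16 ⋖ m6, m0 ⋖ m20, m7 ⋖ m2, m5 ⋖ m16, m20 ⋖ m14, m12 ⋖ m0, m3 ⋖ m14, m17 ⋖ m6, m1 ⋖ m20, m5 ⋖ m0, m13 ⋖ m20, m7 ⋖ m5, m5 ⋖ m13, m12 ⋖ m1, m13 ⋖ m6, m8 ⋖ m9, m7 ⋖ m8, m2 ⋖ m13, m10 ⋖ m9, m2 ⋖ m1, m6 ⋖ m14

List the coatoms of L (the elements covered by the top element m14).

m20, m3, m6

The coatoms are exactly the elements covered by m14: m20, m3, m6.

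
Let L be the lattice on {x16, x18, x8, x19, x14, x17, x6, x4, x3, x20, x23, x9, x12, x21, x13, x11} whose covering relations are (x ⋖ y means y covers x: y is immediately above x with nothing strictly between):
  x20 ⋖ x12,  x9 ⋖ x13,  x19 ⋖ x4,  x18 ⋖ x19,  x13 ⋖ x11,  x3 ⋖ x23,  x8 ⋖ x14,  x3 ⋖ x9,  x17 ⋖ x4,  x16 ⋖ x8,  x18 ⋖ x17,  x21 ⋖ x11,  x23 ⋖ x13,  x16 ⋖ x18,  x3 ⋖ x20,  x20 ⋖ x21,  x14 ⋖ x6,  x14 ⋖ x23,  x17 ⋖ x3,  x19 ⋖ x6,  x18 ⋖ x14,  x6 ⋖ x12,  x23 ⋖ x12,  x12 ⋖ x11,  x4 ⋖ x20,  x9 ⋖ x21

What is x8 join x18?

x14

Common upper bounds of {x8, x18}: x11, x12, x13, x14, x23, x6.
The least among these is x14.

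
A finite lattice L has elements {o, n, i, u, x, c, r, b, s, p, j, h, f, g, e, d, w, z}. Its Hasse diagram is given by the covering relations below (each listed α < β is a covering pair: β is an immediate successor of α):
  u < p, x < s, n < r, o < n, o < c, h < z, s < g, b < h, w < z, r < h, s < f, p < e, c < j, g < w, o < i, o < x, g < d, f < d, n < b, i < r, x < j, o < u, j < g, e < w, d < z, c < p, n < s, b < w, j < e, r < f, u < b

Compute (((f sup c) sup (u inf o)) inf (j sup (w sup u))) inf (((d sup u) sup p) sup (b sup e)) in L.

g

f ∨ c = d
u ∧ o = o
d ∨ o = d
w ∨ u = w
j ∨ w = w
d ∧ w = g
d ∨ u = z
z ∨ p = z
b ∨ e = w
z ∨ w = z
g ∧ z = g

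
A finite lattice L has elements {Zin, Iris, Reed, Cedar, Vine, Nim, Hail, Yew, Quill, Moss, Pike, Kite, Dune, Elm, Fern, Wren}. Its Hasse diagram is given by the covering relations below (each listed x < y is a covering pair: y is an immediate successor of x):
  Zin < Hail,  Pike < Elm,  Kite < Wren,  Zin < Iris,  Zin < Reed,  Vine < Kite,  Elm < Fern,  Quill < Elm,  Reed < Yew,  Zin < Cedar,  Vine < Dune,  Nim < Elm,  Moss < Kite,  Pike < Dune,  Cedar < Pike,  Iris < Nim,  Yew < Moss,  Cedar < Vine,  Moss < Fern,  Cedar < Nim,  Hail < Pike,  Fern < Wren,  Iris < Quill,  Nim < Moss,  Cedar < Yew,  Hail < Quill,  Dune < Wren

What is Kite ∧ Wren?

Kite

Common lower bounds of {Kite, Wren}: Cedar, Iris, Kite, Moss, Nim, Reed, Vine, Yew, Zin.
The greatest among these is Kite.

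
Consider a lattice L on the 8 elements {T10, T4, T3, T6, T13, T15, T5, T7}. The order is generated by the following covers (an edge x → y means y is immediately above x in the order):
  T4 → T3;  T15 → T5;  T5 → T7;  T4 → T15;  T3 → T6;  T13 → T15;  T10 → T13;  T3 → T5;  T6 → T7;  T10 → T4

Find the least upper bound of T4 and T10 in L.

Common upper bounds of {T4, T10}: T15, T3, T4, T5, T6, T7.
The least among these is T4.

T4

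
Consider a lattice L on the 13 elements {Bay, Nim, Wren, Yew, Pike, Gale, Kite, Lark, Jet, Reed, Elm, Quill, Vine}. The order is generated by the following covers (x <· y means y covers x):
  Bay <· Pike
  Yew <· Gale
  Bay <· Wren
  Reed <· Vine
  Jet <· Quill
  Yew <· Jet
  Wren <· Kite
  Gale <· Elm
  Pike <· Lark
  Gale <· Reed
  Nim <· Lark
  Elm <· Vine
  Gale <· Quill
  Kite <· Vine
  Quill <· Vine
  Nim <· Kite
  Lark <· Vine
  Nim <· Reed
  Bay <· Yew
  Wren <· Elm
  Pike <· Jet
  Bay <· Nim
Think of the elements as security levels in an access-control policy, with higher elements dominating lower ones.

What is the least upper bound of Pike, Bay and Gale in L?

Quill

Common upper bounds of {Pike, Bay, Gale}: Quill, Vine.
The least among these is Quill.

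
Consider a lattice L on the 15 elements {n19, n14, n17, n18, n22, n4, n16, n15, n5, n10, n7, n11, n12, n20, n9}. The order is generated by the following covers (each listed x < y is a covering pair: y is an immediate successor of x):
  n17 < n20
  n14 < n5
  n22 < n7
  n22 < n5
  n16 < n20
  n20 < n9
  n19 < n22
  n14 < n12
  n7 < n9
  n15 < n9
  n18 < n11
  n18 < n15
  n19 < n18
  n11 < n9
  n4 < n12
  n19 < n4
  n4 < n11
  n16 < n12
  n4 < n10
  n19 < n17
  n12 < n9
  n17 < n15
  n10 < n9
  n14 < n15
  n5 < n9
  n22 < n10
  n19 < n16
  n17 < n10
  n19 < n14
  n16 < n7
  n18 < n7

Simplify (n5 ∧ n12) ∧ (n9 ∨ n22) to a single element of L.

n5 ∧ n12 = n14
n9 ∨ n22 = n9
n14 ∧ n9 = n14

n14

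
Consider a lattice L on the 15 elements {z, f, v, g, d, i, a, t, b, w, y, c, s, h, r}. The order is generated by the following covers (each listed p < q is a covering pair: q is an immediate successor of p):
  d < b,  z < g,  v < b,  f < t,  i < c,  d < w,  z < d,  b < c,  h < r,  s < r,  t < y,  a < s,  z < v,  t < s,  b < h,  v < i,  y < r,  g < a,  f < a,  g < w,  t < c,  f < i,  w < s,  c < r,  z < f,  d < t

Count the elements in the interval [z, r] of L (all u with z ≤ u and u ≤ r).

The interval [z, r] = {a, b, c, d, f, g, h, i, r, s, t, v, w, y, z}, which has 15 elements.

15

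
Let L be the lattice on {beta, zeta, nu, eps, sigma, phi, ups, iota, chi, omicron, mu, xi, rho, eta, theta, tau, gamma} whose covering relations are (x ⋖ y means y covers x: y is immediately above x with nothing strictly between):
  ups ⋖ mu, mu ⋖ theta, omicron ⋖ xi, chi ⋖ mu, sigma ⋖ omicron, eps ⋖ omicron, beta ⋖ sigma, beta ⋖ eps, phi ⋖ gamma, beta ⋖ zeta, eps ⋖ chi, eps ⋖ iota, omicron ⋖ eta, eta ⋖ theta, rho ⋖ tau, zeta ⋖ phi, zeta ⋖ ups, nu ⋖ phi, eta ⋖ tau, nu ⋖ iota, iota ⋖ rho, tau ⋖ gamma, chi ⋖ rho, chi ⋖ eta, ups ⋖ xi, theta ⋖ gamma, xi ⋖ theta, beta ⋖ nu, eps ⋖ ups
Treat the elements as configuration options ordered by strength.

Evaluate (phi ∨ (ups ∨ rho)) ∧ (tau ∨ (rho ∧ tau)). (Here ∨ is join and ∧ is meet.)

tau

ups ∨ rho = gamma
phi ∨ gamma = gamma
rho ∧ tau = rho
tau ∨ rho = tau
gamma ∧ tau = tau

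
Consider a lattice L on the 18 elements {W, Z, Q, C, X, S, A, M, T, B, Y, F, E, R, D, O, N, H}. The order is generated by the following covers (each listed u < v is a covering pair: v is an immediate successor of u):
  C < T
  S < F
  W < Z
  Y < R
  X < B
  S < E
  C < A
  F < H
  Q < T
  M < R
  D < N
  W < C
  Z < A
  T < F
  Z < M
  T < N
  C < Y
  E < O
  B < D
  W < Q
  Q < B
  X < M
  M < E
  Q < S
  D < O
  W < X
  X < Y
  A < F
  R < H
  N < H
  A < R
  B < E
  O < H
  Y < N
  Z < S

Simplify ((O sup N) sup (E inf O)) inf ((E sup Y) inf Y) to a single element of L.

O ∨ N = H
E ∧ O = E
H ∨ E = H
E ∨ Y = H
H ∧ Y = Y
H ∧ Y = Y

Y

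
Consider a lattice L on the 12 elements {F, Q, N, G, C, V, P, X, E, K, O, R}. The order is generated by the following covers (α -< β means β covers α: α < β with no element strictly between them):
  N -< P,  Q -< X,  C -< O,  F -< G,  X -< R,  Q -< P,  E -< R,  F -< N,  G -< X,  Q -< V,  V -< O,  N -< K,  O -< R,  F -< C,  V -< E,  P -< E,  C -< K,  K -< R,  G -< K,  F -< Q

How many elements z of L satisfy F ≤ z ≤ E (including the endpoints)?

The interval [F, E] = {E, F, N, P, Q, V}, which has 6 elements.

6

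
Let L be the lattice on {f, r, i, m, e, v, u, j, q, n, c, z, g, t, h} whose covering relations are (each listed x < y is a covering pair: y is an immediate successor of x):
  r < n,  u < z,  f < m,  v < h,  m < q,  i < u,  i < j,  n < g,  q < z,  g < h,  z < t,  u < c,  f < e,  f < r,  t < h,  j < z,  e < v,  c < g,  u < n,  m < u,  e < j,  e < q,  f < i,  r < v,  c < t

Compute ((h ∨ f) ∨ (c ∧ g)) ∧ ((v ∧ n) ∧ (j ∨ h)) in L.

r

h ∨ f = h
c ∧ g = c
h ∨ c = h
v ∧ n = r
j ∨ h = h
r ∧ h = r
h ∧ r = r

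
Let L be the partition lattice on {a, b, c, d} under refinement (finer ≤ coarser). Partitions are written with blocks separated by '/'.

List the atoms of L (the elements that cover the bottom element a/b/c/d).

The atoms are exactly the elements that cover a/b/c/d: a/b/cd, a/bc/d, a/bd/c, ab/c/d, ac/b/d, ad/b/c.

a/b/cd, a/bc/d, a/bd/c, ab/c/d, ac/b/d, ad/b/c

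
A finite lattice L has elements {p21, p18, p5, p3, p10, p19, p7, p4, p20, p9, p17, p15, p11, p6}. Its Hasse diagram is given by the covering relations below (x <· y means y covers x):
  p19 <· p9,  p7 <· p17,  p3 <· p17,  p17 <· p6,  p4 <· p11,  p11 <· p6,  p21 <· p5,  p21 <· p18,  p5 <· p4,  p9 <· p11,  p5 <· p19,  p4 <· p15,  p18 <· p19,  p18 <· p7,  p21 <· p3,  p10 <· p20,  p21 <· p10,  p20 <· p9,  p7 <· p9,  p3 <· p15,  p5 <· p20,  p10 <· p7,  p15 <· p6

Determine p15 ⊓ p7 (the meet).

Common lower bounds of {p15, p7}: p21.
The greatest among these is p21.

p21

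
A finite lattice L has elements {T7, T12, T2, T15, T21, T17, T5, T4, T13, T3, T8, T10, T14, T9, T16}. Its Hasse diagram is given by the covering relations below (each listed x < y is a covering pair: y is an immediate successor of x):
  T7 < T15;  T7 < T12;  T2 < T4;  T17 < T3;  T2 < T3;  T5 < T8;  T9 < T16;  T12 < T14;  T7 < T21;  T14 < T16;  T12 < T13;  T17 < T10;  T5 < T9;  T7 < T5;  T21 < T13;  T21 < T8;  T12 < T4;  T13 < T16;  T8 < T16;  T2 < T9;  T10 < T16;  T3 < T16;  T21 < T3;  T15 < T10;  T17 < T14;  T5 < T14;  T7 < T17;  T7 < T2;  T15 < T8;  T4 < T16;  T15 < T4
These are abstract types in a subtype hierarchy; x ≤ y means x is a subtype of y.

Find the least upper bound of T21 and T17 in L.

Common upper bounds of {T21, T17}: T16, T3.
The least among these is T3.

T3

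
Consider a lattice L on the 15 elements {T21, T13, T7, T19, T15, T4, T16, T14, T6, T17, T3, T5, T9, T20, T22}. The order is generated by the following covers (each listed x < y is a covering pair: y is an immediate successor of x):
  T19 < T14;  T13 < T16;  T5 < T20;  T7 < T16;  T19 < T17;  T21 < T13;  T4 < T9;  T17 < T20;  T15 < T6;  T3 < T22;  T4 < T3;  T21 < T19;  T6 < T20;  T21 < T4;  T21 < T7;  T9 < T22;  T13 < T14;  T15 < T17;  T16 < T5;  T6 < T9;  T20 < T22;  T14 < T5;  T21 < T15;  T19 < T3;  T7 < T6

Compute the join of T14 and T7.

T5

Common upper bounds of {T14, T7}: T20, T22, T5.
The least among these is T5.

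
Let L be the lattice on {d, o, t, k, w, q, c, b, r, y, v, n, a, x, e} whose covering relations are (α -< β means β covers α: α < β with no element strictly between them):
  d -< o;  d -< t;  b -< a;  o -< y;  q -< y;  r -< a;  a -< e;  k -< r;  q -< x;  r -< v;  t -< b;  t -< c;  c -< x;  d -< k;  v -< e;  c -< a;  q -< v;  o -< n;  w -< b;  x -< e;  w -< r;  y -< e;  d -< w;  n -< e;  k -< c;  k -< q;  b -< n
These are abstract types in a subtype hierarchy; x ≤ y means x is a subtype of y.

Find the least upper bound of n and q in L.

e

Common upper bounds of {n, q}: e.
The least among these is e.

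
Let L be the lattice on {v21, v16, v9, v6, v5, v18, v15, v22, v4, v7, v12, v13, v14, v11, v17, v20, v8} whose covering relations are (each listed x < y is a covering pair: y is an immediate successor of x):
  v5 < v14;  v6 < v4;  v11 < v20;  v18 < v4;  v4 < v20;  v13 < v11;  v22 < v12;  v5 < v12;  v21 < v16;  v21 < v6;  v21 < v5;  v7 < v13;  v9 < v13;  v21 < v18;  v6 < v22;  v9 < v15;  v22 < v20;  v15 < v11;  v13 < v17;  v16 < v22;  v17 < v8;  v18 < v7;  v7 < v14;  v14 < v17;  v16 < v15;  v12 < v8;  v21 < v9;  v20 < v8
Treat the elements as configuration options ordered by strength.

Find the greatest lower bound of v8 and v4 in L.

v4

Common lower bounds of {v8, v4}: v18, v21, v4, v6.
The greatest among these is v4.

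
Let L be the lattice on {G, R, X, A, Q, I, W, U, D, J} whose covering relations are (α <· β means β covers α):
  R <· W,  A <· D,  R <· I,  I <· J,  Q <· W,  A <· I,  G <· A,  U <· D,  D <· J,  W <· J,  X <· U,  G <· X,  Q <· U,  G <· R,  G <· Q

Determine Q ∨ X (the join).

Common upper bounds of {Q, X}: D, J, U.
The least among these is U.

U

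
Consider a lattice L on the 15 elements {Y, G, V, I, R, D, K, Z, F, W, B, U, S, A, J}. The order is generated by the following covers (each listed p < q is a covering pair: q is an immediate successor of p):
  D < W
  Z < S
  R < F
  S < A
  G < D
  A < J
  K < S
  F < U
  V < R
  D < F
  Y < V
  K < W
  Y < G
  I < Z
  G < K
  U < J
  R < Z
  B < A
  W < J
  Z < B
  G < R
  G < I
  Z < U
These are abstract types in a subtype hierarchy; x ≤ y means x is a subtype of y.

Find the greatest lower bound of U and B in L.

Z

Common lower bounds of {U, B}: G, I, R, V, Y, Z.
The greatest among these is Z.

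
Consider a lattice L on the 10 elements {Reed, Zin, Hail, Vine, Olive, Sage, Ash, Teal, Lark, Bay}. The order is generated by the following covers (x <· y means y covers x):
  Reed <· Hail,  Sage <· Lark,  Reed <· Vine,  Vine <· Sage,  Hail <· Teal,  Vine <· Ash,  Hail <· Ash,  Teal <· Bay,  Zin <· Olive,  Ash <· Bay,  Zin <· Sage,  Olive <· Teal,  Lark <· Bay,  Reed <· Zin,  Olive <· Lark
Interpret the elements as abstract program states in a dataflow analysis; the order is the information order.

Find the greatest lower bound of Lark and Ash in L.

Vine

Common lower bounds of {Lark, Ash}: Reed, Vine.
The greatest among these is Vine.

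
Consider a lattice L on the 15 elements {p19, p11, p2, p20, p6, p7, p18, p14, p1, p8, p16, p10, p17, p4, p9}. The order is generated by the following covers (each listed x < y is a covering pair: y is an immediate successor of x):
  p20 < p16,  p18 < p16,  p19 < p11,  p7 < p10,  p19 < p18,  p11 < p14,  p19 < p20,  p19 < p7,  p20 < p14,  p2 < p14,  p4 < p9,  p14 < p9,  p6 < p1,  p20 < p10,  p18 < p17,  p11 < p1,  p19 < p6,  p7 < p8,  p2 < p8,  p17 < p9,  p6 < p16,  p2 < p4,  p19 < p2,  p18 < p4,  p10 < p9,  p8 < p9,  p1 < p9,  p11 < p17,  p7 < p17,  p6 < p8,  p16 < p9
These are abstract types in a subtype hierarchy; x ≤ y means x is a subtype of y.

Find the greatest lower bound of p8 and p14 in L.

p2

Common lower bounds of {p8, p14}: p19, p2.
The greatest among these is p2.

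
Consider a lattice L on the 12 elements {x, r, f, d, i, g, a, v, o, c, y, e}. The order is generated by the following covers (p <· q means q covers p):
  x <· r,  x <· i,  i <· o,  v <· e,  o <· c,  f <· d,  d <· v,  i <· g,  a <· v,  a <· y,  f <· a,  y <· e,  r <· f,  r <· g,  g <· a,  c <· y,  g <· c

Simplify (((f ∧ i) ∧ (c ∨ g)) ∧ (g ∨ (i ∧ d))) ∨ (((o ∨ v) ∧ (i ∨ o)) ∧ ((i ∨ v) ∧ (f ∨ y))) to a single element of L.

i

f ∧ i = x
c ∨ g = c
x ∧ c = x
i ∧ d = x
g ∨ x = g
x ∧ g = x
o ∨ v = e
i ∨ o = o
e ∧ o = o
i ∨ v = v
f ∨ y = y
v ∧ y = a
o ∧ a = i
x ∨ i = i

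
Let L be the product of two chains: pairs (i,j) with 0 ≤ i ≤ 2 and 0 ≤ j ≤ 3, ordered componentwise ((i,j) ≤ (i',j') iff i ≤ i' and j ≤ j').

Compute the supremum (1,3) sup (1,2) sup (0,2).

In a product of chains, the join is componentwise max, giving (1,3).

(1,3)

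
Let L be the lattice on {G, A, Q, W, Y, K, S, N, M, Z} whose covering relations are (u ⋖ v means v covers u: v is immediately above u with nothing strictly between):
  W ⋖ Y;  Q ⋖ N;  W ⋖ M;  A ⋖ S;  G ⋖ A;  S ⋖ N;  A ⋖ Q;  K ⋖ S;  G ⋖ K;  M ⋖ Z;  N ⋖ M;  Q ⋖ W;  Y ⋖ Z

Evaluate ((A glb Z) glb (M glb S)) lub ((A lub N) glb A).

A ∧ Z = A
M ∧ S = S
A ∧ S = A
A ∨ N = N
N ∧ A = A
A ∨ A = A

A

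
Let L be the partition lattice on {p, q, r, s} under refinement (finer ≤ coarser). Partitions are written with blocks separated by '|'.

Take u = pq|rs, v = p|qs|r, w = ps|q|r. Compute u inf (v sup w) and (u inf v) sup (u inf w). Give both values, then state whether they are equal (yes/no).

pq|r|s; p|q|r|s; no

v sup w = pqs|r, so u inf (v sup w) = pq|rs inf pqs|r = pq|r|s.
u inf v = p|q|r|s and u inf w = p|q|r|s, so (u inf v) sup (u inf w) = p|q|r|s sup p|q|r|s = p|q|r|s.
Equal: no.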